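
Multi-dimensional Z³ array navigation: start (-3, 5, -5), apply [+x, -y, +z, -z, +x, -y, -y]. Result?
(-1, 2, -5)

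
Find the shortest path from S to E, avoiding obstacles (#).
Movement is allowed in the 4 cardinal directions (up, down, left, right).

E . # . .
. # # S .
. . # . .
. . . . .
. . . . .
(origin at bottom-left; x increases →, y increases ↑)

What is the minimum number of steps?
8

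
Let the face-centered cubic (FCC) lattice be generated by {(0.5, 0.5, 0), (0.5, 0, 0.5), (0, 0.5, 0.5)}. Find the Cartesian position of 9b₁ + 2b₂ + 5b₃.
(5.5, 7, 3.5)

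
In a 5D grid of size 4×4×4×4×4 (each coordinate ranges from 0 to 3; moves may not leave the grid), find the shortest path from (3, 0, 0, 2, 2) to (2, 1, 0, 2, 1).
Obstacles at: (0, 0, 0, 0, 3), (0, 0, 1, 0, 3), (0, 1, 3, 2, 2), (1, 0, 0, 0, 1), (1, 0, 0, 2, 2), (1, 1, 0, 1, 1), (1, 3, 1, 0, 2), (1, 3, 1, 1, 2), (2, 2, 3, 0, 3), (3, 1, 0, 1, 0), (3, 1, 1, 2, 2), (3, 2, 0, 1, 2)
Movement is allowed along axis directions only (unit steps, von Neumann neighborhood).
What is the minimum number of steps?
3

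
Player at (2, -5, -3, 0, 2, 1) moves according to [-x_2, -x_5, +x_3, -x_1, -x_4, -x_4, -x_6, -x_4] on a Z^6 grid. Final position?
(1, -6, -2, -3, 1, 0)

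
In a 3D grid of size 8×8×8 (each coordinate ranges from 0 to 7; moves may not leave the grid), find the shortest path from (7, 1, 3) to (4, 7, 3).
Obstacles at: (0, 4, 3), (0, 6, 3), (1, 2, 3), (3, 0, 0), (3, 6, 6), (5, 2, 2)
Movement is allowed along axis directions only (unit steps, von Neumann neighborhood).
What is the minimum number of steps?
9
(one shortest path: (7, 1, 3) → (6, 1, 3) → (5, 1, 3) → (4, 1, 3) → (4, 2, 3) → (4, 3, 3) → (4, 4, 3) → (4, 5, 3) → (4, 6, 3) → (4, 7, 3))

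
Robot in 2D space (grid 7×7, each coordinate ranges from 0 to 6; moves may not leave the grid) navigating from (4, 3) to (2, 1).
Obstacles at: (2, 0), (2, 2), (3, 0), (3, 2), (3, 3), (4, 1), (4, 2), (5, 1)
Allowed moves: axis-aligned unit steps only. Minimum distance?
8
(one shortest path: (4, 3) → (4, 4) → (3, 4) → (2, 4) → (1, 4) → (1, 3) → (1, 2) → (1, 1) → (2, 1))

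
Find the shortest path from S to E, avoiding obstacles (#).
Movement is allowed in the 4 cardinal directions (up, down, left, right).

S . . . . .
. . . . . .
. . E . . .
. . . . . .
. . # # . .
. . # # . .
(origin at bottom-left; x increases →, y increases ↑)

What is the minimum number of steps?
4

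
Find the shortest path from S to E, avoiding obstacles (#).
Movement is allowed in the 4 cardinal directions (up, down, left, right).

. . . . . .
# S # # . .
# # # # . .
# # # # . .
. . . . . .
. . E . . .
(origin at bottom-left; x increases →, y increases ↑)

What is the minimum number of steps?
11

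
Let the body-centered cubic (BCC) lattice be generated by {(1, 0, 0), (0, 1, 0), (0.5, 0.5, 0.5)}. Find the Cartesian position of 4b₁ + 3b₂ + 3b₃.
(5.5, 4.5, 1.5)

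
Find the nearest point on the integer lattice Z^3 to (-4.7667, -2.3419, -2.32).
(-5, -2, -2)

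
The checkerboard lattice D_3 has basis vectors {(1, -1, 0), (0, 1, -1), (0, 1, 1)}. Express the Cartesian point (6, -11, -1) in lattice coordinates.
6b₁ - 2b₂ - 3b₃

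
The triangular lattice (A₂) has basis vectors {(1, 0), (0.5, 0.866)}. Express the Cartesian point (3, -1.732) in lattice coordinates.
4b₁ - 2b₂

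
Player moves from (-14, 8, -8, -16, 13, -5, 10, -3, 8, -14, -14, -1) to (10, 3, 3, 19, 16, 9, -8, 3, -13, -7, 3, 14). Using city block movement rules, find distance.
176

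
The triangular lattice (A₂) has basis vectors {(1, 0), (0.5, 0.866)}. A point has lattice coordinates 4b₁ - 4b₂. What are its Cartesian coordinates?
(2, -3.464)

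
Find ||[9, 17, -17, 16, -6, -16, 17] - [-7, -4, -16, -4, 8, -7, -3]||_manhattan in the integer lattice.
101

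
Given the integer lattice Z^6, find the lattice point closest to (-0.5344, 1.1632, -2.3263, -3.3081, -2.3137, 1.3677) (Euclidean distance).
(-1, 1, -2, -3, -2, 1)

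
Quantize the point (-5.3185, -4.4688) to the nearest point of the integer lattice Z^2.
(-5, -4)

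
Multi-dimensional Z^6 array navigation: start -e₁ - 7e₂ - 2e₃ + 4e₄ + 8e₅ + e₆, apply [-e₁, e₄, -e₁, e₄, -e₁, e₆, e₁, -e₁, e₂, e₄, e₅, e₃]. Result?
(-4, -6, -1, 7, 9, 2)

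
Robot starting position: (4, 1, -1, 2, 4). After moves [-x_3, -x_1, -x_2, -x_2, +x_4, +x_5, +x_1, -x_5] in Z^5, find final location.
(4, -1, -2, 3, 4)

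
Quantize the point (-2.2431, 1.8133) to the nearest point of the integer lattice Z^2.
(-2, 2)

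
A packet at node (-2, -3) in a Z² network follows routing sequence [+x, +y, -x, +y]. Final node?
(-2, -1)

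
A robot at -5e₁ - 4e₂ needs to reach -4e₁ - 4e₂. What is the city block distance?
1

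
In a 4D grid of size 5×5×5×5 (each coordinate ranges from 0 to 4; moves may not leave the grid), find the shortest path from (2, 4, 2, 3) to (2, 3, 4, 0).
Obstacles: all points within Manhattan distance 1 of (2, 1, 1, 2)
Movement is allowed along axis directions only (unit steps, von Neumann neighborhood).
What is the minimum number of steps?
6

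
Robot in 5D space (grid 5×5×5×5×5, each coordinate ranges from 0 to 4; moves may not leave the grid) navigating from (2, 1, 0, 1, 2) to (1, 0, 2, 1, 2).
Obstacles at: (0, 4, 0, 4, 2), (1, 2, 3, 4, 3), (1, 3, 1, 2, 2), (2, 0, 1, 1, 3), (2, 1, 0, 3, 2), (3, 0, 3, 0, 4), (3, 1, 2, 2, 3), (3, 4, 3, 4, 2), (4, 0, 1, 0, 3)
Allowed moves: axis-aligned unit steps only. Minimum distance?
4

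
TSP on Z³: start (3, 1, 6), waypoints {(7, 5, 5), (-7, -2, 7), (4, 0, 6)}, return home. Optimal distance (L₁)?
46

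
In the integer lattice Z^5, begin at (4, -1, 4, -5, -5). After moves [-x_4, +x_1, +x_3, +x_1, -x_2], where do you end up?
(6, -2, 5, -6, -5)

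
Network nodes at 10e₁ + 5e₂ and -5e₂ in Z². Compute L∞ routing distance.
10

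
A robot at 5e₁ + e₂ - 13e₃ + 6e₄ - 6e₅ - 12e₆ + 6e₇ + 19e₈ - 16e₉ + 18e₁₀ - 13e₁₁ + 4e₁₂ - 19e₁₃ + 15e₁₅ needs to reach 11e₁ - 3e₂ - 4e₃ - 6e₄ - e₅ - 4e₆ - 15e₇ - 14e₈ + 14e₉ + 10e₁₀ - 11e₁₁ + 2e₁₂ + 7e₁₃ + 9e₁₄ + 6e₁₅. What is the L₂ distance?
60.8769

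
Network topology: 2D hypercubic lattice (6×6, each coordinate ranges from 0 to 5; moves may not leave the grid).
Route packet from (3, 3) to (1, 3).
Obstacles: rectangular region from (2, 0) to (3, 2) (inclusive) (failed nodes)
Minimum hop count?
2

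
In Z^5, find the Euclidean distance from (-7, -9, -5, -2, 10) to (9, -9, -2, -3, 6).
16.7929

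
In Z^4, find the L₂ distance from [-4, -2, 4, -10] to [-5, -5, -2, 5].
16.4621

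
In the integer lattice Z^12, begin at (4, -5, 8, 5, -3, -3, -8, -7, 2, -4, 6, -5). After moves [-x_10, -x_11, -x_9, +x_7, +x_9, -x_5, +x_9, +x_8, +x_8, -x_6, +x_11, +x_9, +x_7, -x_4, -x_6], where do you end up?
(4, -5, 8, 4, -4, -5, -6, -5, 4, -5, 6, -5)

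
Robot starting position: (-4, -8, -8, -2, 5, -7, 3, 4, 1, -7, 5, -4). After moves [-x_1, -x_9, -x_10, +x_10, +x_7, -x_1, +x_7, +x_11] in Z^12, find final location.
(-6, -8, -8, -2, 5, -7, 5, 4, 0, -7, 6, -4)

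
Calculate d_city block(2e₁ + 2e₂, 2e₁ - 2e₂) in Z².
4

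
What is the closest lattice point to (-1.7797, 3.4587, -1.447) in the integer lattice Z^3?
(-2, 3, -1)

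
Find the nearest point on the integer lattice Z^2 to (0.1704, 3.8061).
(0, 4)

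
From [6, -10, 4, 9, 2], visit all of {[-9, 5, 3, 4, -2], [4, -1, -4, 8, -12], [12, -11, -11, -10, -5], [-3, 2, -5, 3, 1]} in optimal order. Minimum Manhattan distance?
140
(one optimal route: (6, -10, 4, 9, 2) → (-9, 5, 3, 4, -2) → (-3, 2, -5, 3, 1) → (4, -1, -4, 8, -12) → (12, -11, -11, -10, -5))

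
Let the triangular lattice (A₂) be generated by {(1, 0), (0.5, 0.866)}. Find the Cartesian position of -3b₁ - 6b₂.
(-6, -5.196)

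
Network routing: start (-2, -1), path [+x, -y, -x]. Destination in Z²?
(-2, -2)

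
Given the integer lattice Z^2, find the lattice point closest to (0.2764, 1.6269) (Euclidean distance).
(0, 2)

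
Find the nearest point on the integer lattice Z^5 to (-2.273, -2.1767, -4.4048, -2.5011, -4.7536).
(-2, -2, -4, -3, -5)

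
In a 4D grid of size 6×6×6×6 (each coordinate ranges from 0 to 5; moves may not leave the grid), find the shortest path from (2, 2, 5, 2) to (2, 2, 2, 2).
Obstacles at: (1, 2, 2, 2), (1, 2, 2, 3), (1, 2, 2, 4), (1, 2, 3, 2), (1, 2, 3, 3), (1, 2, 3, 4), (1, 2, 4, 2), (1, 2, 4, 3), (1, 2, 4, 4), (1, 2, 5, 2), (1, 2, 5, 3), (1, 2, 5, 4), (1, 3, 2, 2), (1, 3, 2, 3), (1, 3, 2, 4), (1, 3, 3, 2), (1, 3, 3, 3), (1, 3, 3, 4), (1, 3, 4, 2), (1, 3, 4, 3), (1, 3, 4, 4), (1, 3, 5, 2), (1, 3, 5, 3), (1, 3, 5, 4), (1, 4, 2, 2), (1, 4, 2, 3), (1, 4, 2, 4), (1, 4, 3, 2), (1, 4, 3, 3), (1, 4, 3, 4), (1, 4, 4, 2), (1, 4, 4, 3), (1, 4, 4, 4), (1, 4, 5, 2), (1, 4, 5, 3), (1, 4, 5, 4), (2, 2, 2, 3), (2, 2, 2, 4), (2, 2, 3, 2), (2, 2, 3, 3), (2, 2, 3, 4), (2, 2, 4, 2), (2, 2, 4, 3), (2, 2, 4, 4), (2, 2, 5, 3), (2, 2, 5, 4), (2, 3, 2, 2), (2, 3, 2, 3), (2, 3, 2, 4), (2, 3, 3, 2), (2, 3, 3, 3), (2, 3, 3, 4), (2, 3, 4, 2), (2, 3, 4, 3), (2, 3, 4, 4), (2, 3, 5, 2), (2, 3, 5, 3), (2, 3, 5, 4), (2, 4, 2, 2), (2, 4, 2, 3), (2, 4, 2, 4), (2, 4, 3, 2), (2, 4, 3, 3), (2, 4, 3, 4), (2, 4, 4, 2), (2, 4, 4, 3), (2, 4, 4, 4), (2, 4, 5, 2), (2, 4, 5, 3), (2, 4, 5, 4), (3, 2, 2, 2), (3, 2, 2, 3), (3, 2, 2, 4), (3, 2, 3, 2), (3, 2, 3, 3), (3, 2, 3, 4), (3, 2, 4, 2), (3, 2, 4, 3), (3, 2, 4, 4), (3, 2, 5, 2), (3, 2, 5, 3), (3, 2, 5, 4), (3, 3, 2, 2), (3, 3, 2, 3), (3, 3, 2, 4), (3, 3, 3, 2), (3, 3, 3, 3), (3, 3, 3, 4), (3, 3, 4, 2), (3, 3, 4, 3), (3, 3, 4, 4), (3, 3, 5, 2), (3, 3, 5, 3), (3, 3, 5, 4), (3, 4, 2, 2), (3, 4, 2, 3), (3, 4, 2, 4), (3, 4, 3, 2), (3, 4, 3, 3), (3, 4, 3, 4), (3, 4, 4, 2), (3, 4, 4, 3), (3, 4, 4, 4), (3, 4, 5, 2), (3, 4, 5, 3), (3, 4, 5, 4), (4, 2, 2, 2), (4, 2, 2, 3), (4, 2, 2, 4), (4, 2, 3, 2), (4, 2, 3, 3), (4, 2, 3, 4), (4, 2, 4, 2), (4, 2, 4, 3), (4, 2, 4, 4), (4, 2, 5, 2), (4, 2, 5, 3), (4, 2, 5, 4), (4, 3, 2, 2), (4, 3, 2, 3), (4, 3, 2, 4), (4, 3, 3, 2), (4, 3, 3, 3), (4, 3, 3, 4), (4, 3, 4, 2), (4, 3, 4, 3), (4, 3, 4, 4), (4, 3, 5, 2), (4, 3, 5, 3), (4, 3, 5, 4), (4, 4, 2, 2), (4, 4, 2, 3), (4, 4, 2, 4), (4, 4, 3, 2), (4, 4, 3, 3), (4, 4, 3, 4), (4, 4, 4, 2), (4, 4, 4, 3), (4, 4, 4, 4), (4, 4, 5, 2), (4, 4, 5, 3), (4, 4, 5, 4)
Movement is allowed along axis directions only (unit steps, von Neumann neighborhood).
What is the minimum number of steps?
5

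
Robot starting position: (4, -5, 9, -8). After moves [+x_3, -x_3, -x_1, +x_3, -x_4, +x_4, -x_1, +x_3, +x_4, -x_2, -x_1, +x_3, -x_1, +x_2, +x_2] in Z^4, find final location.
(0, -4, 12, -7)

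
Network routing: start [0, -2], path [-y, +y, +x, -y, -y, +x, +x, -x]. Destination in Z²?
(2, -4)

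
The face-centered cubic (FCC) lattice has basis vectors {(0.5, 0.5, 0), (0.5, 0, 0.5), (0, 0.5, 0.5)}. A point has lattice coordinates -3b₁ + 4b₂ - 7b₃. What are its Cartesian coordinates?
(0.5, -5, -1.5)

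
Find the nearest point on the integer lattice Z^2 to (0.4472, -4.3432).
(0, -4)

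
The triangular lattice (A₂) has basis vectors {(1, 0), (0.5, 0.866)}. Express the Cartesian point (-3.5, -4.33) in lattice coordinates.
-b₁ - 5b₂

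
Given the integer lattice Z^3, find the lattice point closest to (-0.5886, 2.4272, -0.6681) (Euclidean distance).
(-1, 2, -1)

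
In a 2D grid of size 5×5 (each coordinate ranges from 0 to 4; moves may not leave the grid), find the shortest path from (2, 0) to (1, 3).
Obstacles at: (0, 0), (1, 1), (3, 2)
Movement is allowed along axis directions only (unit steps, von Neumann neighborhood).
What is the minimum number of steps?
4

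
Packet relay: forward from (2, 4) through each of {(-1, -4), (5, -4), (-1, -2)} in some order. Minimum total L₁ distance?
17
(one optimal route: (2, 4) → (-1, -2) → (-1, -4) → (5, -4))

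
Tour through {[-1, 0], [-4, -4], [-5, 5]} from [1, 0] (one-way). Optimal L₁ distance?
19
(one optimal route: (1, 0) → (-1, 0) → (-4, -4) → (-5, 5))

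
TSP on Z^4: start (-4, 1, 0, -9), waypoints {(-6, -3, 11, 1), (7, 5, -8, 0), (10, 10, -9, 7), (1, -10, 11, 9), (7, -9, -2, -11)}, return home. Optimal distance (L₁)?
172
(one optimal route: (-4, 1, 0, -9) → (-6, -3, 11, 1) → (1, -10, 11, 9) → (10, 10, -9, 7) → (7, 5, -8, 0) → (7, -9, -2, -11) → (-4, 1, 0, -9))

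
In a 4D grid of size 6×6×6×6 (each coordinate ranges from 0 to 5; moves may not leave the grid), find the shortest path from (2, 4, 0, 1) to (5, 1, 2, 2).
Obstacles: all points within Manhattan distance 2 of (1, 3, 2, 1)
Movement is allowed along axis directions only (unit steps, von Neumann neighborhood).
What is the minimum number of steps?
9
(one shortest path: (2, 4, 0, 1) → (3, 4, 0, 1) → (4, 4, 0, 1) → (5, 4, 0, 1) → (5, 3, 0, 1) → (5, 2, 0, 1) → (5, 1, 0, 1) → (5, 1, 1, 1) → (5, 1, 2, 1) → (5, 1, 2, 2))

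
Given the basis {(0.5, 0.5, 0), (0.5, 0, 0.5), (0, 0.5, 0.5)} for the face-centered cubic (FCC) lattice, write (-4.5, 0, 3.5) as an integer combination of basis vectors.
-8b₁ - b₂ + 8b₃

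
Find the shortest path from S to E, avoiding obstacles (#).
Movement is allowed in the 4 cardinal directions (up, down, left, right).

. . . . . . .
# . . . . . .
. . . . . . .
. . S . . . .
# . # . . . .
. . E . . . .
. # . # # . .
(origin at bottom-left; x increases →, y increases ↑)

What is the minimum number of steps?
4
(one shortest path: (2, 3) → (1, 3) → (1, 2) → (1, 1) → (2, 1))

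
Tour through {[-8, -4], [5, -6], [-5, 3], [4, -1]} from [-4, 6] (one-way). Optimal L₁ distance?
35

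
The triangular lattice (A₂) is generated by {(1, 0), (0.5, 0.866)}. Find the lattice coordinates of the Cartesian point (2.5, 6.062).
-b₁ + 7b₂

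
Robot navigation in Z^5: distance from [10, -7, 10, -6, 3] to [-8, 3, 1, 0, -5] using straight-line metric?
24.5967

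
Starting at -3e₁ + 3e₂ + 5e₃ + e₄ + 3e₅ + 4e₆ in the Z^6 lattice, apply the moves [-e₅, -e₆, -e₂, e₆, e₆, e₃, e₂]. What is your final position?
(-3, 3, 6, 1, 2, 5)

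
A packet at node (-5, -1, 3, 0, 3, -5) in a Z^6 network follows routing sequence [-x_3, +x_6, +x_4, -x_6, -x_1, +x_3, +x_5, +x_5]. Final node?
(-6, -1, 3, 1, 5, -5)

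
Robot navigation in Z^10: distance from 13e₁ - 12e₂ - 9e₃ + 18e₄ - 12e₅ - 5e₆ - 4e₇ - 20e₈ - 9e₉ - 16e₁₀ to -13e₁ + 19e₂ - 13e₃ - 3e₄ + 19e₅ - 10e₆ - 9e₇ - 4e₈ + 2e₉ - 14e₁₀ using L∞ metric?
31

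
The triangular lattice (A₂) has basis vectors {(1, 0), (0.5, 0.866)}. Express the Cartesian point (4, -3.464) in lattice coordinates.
6b₁ - 4b₂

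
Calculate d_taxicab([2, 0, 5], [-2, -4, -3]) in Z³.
16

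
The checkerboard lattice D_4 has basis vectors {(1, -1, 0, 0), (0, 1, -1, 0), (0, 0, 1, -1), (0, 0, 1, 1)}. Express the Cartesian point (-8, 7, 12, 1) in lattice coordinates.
-8b₁ - b₂ + 5b₃ + 6b₄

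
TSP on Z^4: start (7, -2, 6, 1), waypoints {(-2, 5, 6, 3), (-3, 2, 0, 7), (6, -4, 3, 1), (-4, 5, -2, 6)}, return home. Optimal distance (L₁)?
68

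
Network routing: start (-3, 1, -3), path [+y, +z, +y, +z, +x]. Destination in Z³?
(-2, 3, -1)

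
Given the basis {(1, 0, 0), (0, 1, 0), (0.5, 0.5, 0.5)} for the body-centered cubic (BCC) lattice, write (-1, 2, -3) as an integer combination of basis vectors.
2b₁ + 5b₂ - 6b₃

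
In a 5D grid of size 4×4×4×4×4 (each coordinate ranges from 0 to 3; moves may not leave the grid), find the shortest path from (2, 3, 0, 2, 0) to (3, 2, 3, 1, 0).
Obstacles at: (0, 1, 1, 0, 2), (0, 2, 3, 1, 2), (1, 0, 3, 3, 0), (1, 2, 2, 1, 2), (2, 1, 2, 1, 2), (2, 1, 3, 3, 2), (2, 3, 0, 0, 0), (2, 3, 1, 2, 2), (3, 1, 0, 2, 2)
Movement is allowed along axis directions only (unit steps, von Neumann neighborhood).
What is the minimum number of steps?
6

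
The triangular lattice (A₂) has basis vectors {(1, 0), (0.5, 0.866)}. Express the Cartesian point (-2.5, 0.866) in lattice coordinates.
-3b₁ + b₂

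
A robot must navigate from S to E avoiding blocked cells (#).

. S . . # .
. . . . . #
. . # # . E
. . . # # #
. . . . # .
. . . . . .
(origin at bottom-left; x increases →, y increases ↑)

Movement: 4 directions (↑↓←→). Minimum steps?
6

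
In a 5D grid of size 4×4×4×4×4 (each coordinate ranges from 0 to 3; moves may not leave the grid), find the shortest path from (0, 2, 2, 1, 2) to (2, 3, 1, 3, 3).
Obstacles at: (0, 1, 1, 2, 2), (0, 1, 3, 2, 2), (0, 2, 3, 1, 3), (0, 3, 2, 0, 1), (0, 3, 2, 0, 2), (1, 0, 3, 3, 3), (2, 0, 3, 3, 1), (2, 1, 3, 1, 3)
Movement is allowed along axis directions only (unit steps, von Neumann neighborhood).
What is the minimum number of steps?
7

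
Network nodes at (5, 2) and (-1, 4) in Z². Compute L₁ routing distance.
8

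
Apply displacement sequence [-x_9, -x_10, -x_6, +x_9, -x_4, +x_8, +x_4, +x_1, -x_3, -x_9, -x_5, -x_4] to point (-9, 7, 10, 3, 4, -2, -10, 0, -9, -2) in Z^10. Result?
(-8, 7, 9, 2, 3, -3, -10, 1, -10, -3)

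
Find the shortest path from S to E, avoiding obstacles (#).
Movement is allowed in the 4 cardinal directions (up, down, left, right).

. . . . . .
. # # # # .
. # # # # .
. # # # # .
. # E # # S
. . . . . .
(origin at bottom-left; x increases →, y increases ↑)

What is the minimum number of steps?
5
(one shortest path: (5, 1) → (5, 0) → (4, 0) → (3, 0) → (2, 0) → (2, 1))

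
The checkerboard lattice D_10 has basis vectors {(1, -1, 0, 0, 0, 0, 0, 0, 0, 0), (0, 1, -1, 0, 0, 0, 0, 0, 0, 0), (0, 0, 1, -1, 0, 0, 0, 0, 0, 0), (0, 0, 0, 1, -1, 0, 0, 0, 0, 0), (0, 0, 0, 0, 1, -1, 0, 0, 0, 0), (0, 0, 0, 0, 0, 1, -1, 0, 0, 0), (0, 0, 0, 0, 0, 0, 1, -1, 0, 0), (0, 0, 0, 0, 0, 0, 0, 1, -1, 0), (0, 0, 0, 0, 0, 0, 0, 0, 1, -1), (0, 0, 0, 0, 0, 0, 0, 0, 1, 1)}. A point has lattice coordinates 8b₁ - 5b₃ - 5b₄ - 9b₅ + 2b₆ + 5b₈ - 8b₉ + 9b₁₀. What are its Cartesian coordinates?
(8, -8, -5, 0, -4, 11, -2, 5, -4, 17)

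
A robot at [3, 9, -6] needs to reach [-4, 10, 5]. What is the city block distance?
19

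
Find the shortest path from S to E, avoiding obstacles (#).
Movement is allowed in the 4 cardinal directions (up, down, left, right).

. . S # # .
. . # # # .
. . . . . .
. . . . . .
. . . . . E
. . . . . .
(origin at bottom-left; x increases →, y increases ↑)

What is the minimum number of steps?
9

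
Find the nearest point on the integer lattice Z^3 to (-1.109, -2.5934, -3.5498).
(-1, -3, -4)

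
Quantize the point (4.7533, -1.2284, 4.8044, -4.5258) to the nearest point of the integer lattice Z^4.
(5, -1, 5, -5)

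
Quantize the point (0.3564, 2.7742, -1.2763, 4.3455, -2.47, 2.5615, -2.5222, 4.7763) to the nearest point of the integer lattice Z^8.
(0, 3, -1, 4, -2, 3, -3, 5)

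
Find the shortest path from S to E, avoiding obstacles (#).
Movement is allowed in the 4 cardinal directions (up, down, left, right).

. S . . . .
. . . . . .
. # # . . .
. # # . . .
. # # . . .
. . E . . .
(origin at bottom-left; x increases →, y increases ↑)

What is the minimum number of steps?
8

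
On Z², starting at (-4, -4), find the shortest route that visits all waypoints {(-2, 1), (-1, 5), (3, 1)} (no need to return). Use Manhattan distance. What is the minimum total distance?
20
(one optimal route: (-4, -4) → (-2, 1) → (-1, 5) → (3, 1))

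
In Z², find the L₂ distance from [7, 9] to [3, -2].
11.7047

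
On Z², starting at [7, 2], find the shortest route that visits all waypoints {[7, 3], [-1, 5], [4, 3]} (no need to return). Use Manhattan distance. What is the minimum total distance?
11
(one optimal route: (7, 2) → (7, 3) → (4, 3) → (-1, 5))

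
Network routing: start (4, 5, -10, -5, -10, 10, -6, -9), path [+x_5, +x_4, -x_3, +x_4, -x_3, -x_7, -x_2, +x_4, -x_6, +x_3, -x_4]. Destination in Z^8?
(4, 4, -11, -3, -9, 9, -7, -9)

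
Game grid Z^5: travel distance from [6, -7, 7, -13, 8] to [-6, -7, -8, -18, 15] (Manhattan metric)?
39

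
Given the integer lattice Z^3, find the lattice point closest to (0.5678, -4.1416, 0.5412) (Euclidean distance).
(1, -4, 1)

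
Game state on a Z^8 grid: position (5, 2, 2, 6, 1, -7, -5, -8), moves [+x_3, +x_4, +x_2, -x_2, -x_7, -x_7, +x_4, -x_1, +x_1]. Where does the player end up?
(5, 2, 3, 8, 1, -7, -7, -8)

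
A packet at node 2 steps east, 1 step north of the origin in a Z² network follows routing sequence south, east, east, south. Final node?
(4, -1)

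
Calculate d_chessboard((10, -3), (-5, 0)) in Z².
15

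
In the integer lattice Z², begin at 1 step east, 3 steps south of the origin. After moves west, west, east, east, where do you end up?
(1, -3)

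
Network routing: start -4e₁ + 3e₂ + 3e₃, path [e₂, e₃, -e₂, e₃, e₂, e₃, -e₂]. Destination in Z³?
(-4, 3, 6)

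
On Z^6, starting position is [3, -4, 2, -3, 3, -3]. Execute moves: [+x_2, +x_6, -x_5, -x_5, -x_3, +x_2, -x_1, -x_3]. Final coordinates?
(2, -2, 0, -3, 1, -2)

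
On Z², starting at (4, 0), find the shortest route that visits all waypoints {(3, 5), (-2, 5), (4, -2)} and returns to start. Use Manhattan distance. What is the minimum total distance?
26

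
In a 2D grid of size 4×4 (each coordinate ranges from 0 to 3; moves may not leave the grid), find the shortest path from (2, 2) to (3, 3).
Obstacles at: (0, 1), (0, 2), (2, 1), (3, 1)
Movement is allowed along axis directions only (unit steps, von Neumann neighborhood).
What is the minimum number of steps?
2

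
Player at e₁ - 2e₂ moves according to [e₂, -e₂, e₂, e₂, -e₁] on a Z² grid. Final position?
(0, 0)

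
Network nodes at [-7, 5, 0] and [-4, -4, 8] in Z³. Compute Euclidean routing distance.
12.4097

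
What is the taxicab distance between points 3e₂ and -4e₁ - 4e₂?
11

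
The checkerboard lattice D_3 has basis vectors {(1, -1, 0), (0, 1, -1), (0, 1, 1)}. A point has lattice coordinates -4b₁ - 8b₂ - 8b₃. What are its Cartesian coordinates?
(-4, -12, 0)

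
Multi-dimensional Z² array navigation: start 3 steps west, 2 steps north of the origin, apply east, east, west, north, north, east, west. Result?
(-2, 4)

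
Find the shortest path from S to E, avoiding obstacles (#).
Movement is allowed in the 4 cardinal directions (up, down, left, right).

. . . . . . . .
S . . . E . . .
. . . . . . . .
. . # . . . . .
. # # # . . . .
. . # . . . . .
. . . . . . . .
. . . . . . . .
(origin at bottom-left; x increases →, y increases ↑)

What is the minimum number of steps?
4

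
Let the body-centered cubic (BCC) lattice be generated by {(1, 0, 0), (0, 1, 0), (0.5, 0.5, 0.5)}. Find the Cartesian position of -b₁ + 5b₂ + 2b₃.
(0, 6, 1)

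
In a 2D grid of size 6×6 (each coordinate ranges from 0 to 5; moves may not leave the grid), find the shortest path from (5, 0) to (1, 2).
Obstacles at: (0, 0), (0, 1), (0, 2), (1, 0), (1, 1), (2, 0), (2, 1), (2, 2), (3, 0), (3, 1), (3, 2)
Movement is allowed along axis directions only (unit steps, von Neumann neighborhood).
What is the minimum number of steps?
8
(one shortest path: (5, 0) → (4, 0) → (4, 1) → (4, 2) → (4, 3) → (3, 3) → (2, 3) → (1, 3) → (1, 2))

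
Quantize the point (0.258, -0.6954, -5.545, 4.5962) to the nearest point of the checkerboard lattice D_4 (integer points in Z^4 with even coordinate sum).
(0, -1, -6, 5)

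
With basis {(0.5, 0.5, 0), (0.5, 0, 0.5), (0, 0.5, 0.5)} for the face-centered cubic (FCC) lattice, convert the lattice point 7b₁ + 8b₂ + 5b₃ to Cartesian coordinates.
(7.5, 6, 6.5)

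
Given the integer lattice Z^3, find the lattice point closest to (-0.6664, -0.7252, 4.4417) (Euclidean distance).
(-1, -1, 4)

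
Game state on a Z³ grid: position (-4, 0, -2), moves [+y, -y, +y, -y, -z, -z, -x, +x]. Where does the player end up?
(-4, 0, -4)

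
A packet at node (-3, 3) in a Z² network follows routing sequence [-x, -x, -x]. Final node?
(-6, 3)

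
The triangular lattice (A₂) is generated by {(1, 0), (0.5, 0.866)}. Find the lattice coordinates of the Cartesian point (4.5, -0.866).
5b₁ - b₂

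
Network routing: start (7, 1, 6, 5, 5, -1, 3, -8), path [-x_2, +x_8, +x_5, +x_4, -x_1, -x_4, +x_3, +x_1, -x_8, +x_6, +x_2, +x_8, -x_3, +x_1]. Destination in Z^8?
(8, 1, 6, 5, 6, 0, 3, -7)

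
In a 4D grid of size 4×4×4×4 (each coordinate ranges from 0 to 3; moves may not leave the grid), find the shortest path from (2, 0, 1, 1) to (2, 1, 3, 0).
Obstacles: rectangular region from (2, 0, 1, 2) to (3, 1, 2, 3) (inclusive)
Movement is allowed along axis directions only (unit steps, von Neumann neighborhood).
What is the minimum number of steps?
4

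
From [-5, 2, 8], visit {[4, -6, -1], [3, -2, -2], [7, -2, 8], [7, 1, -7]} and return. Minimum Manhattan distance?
78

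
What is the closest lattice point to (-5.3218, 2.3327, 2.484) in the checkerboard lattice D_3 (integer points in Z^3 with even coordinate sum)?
(-5, 2, 3)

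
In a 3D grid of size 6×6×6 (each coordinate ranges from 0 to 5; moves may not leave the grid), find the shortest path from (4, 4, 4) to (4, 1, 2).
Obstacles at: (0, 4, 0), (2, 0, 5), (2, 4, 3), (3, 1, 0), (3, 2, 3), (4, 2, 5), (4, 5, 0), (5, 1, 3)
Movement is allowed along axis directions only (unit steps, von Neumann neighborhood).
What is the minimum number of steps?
5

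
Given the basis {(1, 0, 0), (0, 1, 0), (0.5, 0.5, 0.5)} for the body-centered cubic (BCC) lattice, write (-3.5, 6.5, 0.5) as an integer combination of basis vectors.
-4b₁ + 6b₂ + b₃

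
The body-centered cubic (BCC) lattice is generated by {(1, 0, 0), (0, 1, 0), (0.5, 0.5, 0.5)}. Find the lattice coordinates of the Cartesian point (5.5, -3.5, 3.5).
2b₁ - 7b₂ + 7b₃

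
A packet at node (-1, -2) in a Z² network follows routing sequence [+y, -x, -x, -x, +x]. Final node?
(-3, -1)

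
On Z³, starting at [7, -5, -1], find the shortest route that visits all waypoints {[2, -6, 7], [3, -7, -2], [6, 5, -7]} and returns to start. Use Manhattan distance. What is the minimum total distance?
62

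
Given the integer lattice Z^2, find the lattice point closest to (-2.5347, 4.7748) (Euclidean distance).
(-3, 5)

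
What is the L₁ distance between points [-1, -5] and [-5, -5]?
4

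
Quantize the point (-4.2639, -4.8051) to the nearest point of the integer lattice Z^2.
(-4, -5)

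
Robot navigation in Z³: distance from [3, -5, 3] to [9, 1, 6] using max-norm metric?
6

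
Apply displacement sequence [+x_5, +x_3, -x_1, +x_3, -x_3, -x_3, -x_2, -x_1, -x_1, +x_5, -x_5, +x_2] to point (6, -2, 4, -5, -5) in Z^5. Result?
(3, -2, 4, -5, -4)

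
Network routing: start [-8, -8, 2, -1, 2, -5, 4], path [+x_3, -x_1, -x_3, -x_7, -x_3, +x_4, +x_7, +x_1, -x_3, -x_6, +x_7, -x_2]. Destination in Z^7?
(-8, -9, 0, 0, 2, -6, 5)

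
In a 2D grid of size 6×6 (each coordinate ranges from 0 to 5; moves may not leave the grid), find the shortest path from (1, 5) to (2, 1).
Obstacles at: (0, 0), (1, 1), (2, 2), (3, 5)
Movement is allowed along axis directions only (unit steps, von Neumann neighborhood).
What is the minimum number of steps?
7
(one shortest path: (1, 5) → (2, 5) → (2, 4) → (3, 4) → (3, 3) → (3, 2) → (3, 1) → (2, 1))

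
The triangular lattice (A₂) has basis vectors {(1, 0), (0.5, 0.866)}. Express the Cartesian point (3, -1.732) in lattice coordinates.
4b₁ - 2b₂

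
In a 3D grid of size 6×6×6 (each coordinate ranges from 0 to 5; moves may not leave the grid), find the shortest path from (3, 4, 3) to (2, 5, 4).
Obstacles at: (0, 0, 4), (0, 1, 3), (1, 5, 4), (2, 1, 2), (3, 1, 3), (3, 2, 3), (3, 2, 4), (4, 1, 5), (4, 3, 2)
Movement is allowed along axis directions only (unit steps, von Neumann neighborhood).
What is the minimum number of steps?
3
(one shortest path: (3, 4, 3) → (2, 4, 3) → (2, 5, 3) → (2, 5, 4))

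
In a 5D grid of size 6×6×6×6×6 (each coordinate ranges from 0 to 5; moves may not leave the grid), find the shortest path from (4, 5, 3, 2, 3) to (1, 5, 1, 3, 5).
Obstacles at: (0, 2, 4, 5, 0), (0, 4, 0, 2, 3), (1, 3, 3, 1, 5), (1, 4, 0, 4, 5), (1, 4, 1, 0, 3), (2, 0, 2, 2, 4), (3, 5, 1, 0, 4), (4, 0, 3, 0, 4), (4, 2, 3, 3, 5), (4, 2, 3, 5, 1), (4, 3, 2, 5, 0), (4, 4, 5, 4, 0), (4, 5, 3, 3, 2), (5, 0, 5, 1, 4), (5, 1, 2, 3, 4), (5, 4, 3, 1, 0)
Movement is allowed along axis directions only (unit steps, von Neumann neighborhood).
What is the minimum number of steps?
8
(one shortest path: (4, 5, 3, 2, 3) → (3, 5, 3, 2, 3) → (2, 5, 3, 2, 3) → (1, 5, 3, 2, 3) → (1, 5, 2, 2, 3) → (1, 5, 1, 2, 3) → (1, 5, 1, 3, 3) → (1, 5, 1, 3, 4) → (1, 5, 1, 3, 5))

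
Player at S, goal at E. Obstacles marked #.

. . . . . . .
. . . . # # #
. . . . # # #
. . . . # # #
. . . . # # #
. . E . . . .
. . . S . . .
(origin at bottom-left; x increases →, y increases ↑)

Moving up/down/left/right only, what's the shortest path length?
2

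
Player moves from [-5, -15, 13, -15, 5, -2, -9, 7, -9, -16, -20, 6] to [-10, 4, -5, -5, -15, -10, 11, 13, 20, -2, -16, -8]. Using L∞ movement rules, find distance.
29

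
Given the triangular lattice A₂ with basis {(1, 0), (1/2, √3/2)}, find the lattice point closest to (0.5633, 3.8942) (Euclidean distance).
(0.5, 4.33)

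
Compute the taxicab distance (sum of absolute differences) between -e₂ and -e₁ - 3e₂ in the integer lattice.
3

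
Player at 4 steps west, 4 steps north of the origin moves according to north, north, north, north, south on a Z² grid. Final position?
(-4, 7)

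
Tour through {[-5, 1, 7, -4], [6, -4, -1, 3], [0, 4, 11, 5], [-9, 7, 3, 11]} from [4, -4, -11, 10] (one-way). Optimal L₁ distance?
97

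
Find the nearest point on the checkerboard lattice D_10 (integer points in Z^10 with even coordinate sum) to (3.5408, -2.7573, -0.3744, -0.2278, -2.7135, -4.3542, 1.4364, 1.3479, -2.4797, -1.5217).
(4, -3, 0, 0, -3, -4, 1, 1, -2, -2)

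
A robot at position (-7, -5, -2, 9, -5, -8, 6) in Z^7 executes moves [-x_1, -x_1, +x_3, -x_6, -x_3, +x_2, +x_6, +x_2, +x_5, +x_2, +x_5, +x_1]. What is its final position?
(-8, -2, -2, 9, -3, -8, 6)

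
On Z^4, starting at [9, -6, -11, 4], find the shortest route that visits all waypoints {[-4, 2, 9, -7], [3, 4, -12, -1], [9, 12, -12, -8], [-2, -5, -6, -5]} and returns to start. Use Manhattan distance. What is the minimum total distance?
140
(one optimal route: (9, -6, -11, 4) → (3, 4, -12, -1) → (9, 12, -12, -8) → (-4, 2, 9, -7) → (-2, -5, -6, -5) → (9, -6, -11, 4))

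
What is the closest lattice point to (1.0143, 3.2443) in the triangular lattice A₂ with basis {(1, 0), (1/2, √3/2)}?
(1, 3.464)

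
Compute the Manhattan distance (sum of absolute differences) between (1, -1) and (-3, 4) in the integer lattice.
9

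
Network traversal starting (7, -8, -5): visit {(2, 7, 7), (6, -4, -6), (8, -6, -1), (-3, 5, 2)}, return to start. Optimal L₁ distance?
78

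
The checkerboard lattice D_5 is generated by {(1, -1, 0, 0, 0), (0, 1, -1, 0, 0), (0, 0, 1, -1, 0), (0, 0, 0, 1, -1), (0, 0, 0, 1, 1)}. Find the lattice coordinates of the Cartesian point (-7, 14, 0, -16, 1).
-7b₁ + 7b₂ + 7b₃ - 5b₄ - 4b₅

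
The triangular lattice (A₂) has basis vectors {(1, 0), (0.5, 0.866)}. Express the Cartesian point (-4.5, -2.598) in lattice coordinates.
-3b₁ - 3b₂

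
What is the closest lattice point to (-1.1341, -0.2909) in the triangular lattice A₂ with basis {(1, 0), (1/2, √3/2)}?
(-1, 0)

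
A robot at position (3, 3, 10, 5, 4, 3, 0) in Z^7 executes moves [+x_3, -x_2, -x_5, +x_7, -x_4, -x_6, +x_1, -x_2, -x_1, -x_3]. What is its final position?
(3, 1, 10, 4, 3, 2, 1)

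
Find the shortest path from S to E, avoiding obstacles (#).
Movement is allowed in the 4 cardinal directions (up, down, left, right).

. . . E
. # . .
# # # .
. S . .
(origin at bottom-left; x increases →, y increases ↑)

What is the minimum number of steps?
5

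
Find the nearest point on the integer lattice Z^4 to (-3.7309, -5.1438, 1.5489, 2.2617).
(-4, -5, 2, 2)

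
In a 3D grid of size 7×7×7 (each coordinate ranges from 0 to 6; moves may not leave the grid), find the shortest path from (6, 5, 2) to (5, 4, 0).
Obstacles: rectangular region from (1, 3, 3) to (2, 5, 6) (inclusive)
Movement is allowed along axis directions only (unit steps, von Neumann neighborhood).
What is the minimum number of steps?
4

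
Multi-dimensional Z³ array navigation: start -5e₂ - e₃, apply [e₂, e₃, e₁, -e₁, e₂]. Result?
(0, -3, 0)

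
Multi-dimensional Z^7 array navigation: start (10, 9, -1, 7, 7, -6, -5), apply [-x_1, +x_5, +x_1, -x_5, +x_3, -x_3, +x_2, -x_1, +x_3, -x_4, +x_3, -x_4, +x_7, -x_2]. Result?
(9, 9, 1, 5, 7, -6, -4)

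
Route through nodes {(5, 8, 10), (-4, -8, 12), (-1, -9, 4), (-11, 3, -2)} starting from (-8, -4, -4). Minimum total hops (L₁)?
79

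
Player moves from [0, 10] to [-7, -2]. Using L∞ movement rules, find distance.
12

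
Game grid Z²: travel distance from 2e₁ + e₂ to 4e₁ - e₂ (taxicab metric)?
4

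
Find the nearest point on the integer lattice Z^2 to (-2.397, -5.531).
(-2, -6)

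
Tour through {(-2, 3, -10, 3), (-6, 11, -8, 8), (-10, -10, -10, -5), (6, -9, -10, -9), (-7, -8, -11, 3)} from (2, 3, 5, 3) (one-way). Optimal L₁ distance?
101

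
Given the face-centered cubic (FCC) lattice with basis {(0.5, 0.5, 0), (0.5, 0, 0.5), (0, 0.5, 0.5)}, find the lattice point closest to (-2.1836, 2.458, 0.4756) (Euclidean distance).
(-2, 2.5, 0.5)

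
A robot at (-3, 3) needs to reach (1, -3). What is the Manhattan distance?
10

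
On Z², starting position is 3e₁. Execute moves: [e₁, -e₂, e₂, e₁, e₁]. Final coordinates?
(6, 0)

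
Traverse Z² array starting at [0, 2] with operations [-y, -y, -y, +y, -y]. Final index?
(0, -1)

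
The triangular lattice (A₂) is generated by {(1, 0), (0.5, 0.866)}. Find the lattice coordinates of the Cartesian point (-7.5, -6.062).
-4b₁ - 7b₂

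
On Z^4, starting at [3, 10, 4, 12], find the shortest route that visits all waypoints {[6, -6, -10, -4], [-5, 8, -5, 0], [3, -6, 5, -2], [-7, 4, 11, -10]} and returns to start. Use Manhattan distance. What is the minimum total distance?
162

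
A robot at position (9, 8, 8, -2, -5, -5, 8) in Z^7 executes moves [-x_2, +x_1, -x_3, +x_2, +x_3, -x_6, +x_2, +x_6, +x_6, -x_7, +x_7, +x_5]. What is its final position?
(10, 9, 8, -2, -4, -4, 8)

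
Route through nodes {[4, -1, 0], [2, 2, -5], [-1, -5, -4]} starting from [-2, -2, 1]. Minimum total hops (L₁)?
29
(one optimal route: (-2, -2, 1) → (4, -1, 0) → (2, 2, -5) → (-1, -5, -4))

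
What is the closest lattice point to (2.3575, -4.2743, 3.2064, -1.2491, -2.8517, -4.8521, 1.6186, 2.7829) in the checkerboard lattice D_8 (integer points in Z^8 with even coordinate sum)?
(2, -4, 3, -1, -3, -5, 1, 3)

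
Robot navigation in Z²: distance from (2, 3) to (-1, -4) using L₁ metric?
10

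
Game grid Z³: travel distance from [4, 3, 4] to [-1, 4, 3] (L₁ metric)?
7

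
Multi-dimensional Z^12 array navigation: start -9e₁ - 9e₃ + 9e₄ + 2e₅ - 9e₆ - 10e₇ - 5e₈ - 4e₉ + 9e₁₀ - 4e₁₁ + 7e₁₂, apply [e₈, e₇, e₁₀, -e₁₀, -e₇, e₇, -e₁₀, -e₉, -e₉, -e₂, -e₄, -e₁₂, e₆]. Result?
(-9, -1, -9, 8, 2, -8, -9, -4, -6, 8, -4, 6)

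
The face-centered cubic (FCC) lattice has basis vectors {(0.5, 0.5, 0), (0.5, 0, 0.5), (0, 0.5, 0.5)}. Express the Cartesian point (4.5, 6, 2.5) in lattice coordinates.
8b₁ + b₂ + 4b₃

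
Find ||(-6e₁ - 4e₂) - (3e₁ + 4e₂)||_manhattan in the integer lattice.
17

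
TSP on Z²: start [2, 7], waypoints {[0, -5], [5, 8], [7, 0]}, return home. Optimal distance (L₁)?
40
(one optimal route: (2, 7) → (0, -5) → (7, 0) → (5, 8) → (2, 7))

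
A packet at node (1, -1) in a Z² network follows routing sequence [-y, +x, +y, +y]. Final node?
(2, 0)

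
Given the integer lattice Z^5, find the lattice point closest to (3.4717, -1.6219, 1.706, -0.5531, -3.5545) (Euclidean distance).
(3, -2, 2, -1, -4)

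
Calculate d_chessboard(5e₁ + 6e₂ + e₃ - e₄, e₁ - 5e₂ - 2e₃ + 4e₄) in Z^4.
11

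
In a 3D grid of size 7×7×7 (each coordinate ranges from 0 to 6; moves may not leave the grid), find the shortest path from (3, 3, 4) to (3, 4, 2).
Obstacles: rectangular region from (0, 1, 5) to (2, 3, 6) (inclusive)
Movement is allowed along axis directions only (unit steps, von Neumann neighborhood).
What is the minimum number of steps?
3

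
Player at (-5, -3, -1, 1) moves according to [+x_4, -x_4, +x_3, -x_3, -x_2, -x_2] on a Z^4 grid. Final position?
(-5, -5, -1, 1)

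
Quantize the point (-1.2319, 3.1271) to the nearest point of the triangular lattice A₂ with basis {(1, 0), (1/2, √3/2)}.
(-1, 3.464)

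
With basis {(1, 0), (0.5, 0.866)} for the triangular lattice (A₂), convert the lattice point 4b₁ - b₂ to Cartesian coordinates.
(3.5, -0.866)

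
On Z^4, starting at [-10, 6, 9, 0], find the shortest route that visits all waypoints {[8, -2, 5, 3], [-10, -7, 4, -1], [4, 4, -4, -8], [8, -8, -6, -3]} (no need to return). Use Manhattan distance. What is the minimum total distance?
93
(one optimal route: (-10, 6, 9, 0) → (-10, -7, 4, -1) → (8, -2, 5, 3) → (8, -8, -6, -3) → (4, 4, -4, -8))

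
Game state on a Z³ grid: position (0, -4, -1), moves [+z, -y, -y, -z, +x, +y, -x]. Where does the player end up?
(0, -5, -1)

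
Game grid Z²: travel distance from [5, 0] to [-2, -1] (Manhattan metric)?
8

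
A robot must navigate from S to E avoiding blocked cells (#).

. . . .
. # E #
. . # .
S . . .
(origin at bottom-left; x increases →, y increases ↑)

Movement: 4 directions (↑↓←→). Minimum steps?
6
(one shortest path: (0, 0) → (0, 1) → (0, 2) → (0, 3) → (1, 3) → (2, 3) → (2, 2))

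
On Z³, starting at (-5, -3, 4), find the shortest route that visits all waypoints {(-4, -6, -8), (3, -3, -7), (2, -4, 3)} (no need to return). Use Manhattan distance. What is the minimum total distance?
32
(one optimal route: (-5, -3, 4) → (2, -4, 3) → (3, -3, -7) → (-4, -6, -8))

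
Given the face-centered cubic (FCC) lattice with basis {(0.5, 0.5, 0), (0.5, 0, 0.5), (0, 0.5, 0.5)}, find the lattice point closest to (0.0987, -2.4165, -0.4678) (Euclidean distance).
(0, -2.5, -0.5)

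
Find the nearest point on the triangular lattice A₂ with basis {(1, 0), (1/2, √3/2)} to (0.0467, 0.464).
(0, 0)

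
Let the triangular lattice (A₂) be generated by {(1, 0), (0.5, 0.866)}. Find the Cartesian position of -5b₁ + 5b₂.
(-2.5, 4.33)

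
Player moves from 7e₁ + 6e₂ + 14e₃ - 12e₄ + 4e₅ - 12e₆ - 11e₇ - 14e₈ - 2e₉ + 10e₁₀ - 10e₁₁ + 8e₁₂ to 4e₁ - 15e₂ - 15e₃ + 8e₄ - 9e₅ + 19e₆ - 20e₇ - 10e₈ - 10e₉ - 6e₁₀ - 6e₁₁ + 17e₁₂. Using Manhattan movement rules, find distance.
167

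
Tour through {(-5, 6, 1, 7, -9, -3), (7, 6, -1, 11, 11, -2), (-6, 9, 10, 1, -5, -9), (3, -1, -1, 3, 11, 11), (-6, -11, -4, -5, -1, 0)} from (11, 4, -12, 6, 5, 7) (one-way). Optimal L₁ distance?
190
(one optimal route: (11, 4, -12, 6, 5, 7) → (3, -1, -1, 3, 11, 11) → (7, 6, -1, 11, 11, -2) → (-5, 6, 1, 7, -9, -3) → (-6, 9, 10, 1, -5, -9) → (-6, -11, -4, -5, -1, 0))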